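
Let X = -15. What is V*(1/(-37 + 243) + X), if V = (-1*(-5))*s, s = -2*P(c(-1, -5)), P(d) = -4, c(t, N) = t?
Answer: -61780/103 ≈ -599.81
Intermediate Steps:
s = 8 (s = -2*(-4) = 8)
V = 40 (V = -1*(-5)*8 = 5*8 = 40)
V*(1/(-37 + 243) + X) = 40*(1/(-37 + 243) - 15) = 40*(1/206 - 15) = 40*(-3089/206) = -61780/103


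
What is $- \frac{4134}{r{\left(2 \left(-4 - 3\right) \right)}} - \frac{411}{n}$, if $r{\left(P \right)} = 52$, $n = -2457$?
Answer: $- \frac{129947}{1638} \approx -79.333$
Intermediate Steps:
$- \frac{4134}{r{\left(2 \left(-4 - 3\right) \right)}} - \frac{411}{n} = - \frac{4134}{52} - \frac{411}{-2457} = \left(-4134\right) \frac{1}{52} - - \frac{137}{819} = - \frac{159}{2} + \frac{137}{819} = - \frac{129947}{1638}$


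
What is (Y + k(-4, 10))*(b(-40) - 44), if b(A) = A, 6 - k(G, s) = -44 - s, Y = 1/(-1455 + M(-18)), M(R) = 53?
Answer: -3532998/701 ≈ -5039.9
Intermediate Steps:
Y = -1/1402 (Y = 1/(-1455 + 53) = 1/(-1402) = -1/1402 ≈ -0.00071327)
k(G, s) = 50 + s (k(G, s) = 6 - (-44 - s) = 6 + (44 + s) = 50 + s)
(Y + k(-4, 10))*(b(-40) - 44) = (-1/1402 + (50 + 10))*(-40 - 44) = (-1/1402 + 60)*(-84) = (84119/1402)*(-84) = -3532998/701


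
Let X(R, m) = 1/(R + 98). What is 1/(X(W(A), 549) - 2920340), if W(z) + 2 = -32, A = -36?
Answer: -64/186901759 ≈ -3.4243e-7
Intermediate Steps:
W(z) = -34 (W(z) = -2 - 32 = -34)
X(R, m) = 1/(98 + R)
1/(X(W(A), 549) - 2920340) = 1/(1/(98 - 34) - 2920340) = 1/(1/64 - 2920340) = 1/(-186901759/64) = -64/186901759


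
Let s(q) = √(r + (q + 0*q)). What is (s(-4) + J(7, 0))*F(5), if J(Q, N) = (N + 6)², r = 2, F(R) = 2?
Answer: 72 + 2*I*√2 ≈ 72.0 + 2.8284*I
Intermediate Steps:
J(Q, N) = (6 + N)²
s(q) = √(2 + q) (s(q) = √(2 + (q + 0*q)) = √(2 + (q + 0)) = √(2 + q))
(s(-4) + J(7, 0))*F(5) = (√(2 - 4) + (6 + 0)²)*2 = (√(-2) + 6²)*2 = (I*√2 + 36)*2 = (36 + I*√2)*2 = 72 + 2*I*√2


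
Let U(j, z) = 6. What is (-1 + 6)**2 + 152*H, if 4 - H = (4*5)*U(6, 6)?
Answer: -17607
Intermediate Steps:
H = -116 (H = 4 - 4*5*6 = 4 - 20*6 = 4 - 1*120 = 4 - 120 = -116)
(-1 + 6)**2 + 152*H = (-1 + 6)**2 + 152*(-116) = 5**2 - 17632 = 25 - 17632 = -17607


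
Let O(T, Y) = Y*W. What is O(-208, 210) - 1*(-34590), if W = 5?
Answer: 35640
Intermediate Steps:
O(T, Y) = 5*Y (O(T, Y) = Y*5 = 5*Y)
O(-208, 210) - 1*(-34590) = 5*210 - 1*(-34590) = 1050 + 34590 = 35640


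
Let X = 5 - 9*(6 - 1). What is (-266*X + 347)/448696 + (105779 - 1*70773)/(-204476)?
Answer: -3365118591/22936890824 ≈ -0.14671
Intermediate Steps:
X = -40 (X = 5 - 9*5 = 5 - 45 = -40)
(-266*X + 347)/448696 + (105779 - 1*70773)/(-204476) = (-266*(-40) + 347)/448696 + (105779 - 1*70773)/(-204476) = (10640 + 347)*(1/448696) + (105779 - 70773)*(-1/204476) = 10987*(1/448696) + 35006*(-1/204476) = 10987/448696 - 17503/102238 = -3365118591/22936890824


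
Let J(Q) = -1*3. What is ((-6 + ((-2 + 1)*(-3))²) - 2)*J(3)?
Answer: -3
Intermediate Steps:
J(Q) = -3
((-6 + ((-2 + 1)*(-3))²) - 2)*J(3) = ((-6 + ((-2 + 1)*(-3))²) - 2)*(-3) = ((-6 + (-1*(-3))²) - 2)*(-3) = ((-6 + 3²) - 2)*(-3) = ((-6 + 9) - 2)*(-3) = (3 - 2)*(-3) = 1*(-3) = -3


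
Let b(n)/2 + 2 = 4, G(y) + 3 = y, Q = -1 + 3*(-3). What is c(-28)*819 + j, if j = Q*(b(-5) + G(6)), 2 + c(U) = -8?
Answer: -8260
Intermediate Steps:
Q = -10 (Q = -1 - 9 = -10)
G(y) = -3 + y
c(U) = -10 (c(U) = -2 - 8 = -10)
b(n) = 4 (b(n) = -4 + 2*4 = -4 + 8 = 4)
j = -70 (j = -10*(4 + (-3 + 6)) = -10*(4 + 3) = -10*7 = -70)
c(-28)*819 + j = -10*819 - 70 = -8190 - 70 = -8260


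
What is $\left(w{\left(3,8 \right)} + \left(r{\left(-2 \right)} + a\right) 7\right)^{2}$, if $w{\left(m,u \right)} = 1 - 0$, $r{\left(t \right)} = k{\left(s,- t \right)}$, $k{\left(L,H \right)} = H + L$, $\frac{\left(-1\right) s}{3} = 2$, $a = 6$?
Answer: $225$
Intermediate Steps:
$s = -6$ ($s = \left(-3\right) 2 = -6$)
$r{\left(t \right)} = -6 - t$ ($r{\left(t \right)} = - t - 6 = -6 - t$)
$w{\left(m,u \right)} = 1$ ($w{\left(m,u \right)} = 1 + 0 = 1$)
$\left(w{\left(3,8 \right)} + \left(r{\left(-2 \right)} + a\right) 7\right)^{2} = \left(1 + \left(\left(-6 - -2\right) + 6\right) 7\right)^{2} = \left(1 + \left(\left(-6 + 2\right) + 6\right) 7\right)^{2} = \left(1 + \left(-4 + 6\right) 7\right)^{2} = \left(1 + 2 \cdot 7\right)^{2} = \left(1 + 14\right)^{2} = 15^{2} = 225$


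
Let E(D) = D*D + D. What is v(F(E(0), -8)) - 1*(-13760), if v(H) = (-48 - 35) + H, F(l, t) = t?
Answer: 13669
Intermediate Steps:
E(D) = D + D**2 (E(D) = D**2 + D = D + D**2)
v(H) = -83 + H
v(F(E(0), -8)) - 1*(-13760) = (-83 - 8) - 1*(-13760) = -91 + 13760 = 13669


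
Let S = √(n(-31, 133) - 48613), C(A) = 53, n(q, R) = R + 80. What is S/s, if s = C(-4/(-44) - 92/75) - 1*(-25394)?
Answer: 220*I/25447 ≈ 0.0086454*I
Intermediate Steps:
n(q, R) = 80 + R
s = 25447 (s = 53 - 1*(-25394) = 53 + 25394 = 25447)
S = 220*I (S = √((80 + 133) - 48613) = √(213 - 48613) = √(-48400) = 220*I ≈ 220.0*I)
S/s = (220*I)/25447 = (220*I)*(1/25447) = 220*I/25447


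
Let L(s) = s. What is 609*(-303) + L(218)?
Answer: -184309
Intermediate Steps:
609*(-303) + L(218) = 609*(-303) + 218 = -184527 + 218 = -184309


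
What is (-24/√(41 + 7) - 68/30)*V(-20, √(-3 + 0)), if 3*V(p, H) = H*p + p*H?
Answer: I*(80 + 272*√3/9) ≈ 132.35*I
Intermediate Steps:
V(p, H) = 2*H*p/3 (V(p, H) = (H*p + p*H)/3 = (H*p + H*p)/3 = (2*H*p)/3 = 2*H*p/3)
(-24/√(41 + 7) - 68/30)*V(-20, √(-3 + 0)) = (-24/√(41 + 7) - 68/30)*((⅔)*√(-3 + 0)*(-20)) = (-24*√3/12 - 68*1/30)*((⅔)*√(-3)*(-20)) = (-24*√3/12 - 34/15)*((⅔)*(I*√3)*(-20)) = (-2*√3 - 34/15)*(-40*I*√3/3) = (-34/15 - 2*√3)*(-40*I*√3/3) = -40*I*√3*(-34/15 - 2*√3)/3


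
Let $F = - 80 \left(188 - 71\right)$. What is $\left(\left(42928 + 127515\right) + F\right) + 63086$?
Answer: $224169$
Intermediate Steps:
$F = -9360$ ($F = \left(-80\right) 117 = -9360$)
$\left(\left(42928 + 127515\right) + F\right) + 63086 = \left(\left(42928 + 127515\right) - 9360\right) + 63086 = \left(170443 - 9360\right) + 63086 = 161083 + 63086 = 224169$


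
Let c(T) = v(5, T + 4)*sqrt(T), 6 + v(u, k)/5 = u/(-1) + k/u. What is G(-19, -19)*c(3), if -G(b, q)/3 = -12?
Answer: -1728*sqrt(3) ≈ -2993.0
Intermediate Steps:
G(b, q) = 36 (G(b, q) = -3*(-12) = 36)
v(u, k) = -30 - 5*u + 5*k/u (v(u, k) = -30 + 5*(u/(-1) + k/u) = -30 + 5*(u*(-1) + k/u) = -30 + 5*(-u + k/u) = -30 + (-5*u + 5*k/u) = -30 - 5*u + 5*k/u)
c(T) = sqrt(T)*(-51 + T) (c(T) = (-30 - 5*5 + 5*(T + 4)/5)*sqrt(T) = (-30 - 25 + 5*(4 + T)*(1/5))*sqrt(T) = (-30 - 25 + (4 + T))*sqrt(T) = (-51 + T)*sqrt(T) = sqrt(T)*(-51 + T))
G(-19, -19)*c(3) = 36*(sqrt(3)*(-51 + 3)) = 36*(sqrt(3)*(-48)) = 36*(-48*sqrt(3)) = -1728*sqrt(3)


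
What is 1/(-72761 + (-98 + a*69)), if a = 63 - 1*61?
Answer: -1/72721 ≈ -1.3751e-5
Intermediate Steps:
a = 2 (a = 63 - 61 = 2)
1/(-72761 + (-98 + a*69)) = 1/(-72761 + (-98 + 2*69)) = 1/(-72761 + (-98 + 138)) = 1/(-72761 + 40) = 1/(-72721) = -1/72721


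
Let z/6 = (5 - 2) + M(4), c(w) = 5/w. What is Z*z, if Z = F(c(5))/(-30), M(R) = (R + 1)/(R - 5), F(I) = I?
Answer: ⅖ ≈ 0.40000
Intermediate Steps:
M(R) = (1 + R)/(-5 + R)
Z = -1/30 (Z = (5/5)/(-30) = (5*(⅕))*(-1/30) = 1*(-1/30) = -1/30 ≈ -0.033333)
z = -12 (z = 6*((5 - 2) + (1 + 4)/(-5 + 4)) = 6*(3 + 5/(-1)) = 6*(3 - 1*5) = 6*(3 - 5) = 6*(-2) = -12)
Z*z = -1/30*(-12) = ⅖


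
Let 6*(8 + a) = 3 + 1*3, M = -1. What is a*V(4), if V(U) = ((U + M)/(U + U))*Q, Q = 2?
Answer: -21/4 ≈ -5.2500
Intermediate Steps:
V(U) = (-1 + U)/U (V(U) = ((U - 1)/(U + U))*2 = ((-1 + U)/((2*U)))*2 = ((-1 + U)*(1/(2*U)))*2 = ((-1 + U)/(2*U))*2 = (-1 + U)/U)
a = -7 (a = -8 + (3 + 1*3)/6 = -8 + (3 + 3)/6 = -8 + (1/6)*6 = -8 + 1 = -7)
a*V(4) = -7*(-1 + 4)/4 = -7*3/4 = -21/4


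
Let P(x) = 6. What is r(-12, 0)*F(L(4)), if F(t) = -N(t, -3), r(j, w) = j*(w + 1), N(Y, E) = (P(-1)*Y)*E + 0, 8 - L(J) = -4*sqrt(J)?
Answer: -3456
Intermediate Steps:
L(J) = 8 + 4*sqrt(J) (L(J) = 8 - (-4)*sqrt(J) = 8 + 4*sqrt(J))
N(Y, E) = 6*E*Y (N(Y, E) = (6*Y)*E + 0 = 6*E*Y + 0 = 6*E*Y)
r(j, w) = j*(1 + w)
F(t) = 18*t (F(t) = -6*(-3)*t = -(-18)*t = 18*t)
r(-12, 0)*F(L(4)) = (-12*(1 + 0))*(18*(8 + 4*sqrt(4))) = (-12*1)*(18*(8 + 4*2)) = -216*(8 + 8) = -216*16 = -12*288 = -3456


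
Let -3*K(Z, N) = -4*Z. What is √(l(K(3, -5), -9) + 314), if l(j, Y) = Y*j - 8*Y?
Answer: 5*√14 ≈ 18.708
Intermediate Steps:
K(Z, N) = 4*Z/3 (K(Z, N) = -(-4)*Z/3 = 4*Z/3)
l(j, Y) = -8*Y + Y*j
√(l(K(3, -5), -9) + 314) = √(-9*(-8 + (4/3)*3) + 314) = √(-9*(-8 + 4) + 314) = √(-9*(-4) + 314) = √(36 + 314) = √350 = 5*√14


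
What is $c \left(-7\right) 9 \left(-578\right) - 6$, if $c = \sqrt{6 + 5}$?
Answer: $-6 + 36414 \sqrt{11} \approx 1.2077 \cdot 10^{5}$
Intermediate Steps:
$c = \sqrt{11} \approx 3.3166$
$c \left(-7\right) 9 \left(-578\right) - 6 = \sqrt{11} \left(-7\right) 9 \left(-578\right) - 6 = - 7 \sqrt{11} \cdot 9 \left(-578\right) - 6 = - 63 \sqrt{11} \left(-578\right) - 6 = 36414 \sqrt{11} - 6 = -6 + 36414 \sqrt{11}$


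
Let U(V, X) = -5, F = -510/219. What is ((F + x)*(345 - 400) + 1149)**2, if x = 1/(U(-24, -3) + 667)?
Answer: 3808402910883081/2335402276 ≈ 1.6307e+6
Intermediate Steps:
F = -170/73 (F = -510*1/219 = -170/73 ≈ -2.3288)
x = 1/662 (x = 1/(-5 + 667) = 1/662 ≈ 0.0015106)
((F + x)*(345 - 400) + 1149)**2 = ((-170/73 + 1/662)*(345 - 400) + 1149)**2 = (-112467/48326*(-55) + 1149)**2 = (6185685/48326 + 1149)**2 = (61712259/48326)**2 = 3808402910883081/2335402276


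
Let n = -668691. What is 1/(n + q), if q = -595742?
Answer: -1/1264433 ≈ -7.9087e-7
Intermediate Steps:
1/(n + q) = 1/(-668691 - 595742) = 1/(-1264433) = -1/1264433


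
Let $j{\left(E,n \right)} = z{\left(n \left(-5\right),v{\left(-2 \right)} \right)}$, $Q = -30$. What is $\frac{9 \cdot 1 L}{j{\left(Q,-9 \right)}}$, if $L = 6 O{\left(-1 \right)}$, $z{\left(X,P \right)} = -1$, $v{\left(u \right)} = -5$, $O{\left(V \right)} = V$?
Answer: $54$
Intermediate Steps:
$j{\left(E,n \right)} = -1$
$L = -6$ ($L = 6 \left(-1\right) = -6$)
$\frac{9 \cdot 1 L}{j{\left(Q,-9 \right)}} = \frac{9 \cdot 1 \left(-6\right)}{-1} = 9 \left(-6\right) \left(-1\right) = \left(-54\right) \left(-1\right) = 54$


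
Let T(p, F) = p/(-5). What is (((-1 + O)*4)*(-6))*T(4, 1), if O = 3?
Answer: 192/5 ≈ 38.400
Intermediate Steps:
T(p, F) = -p/5 (T(p, F) = p*(-⅕) = -p/5)
(((-1 + O)*4)*(-6))*T(4, 1) = (((-1 + 3)*4)*(-6))*(-⅕*4) = ((2*4)*(-6))*(-⅘) = (8*(-6))*(-⅘) = -48*(-⅘) = 192/5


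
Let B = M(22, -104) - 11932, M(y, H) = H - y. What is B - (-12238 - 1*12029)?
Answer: 12209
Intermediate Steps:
B = -12058 (B = (-104 - 1*22) - 11932 = (-104 - 22) - 11932 = -126 - 11932 = -12058)
B - (-12238 - 1*12029) = -12058 - (-12238 - 1*12029) = -12058 - (-12238 - 12029) = -12058 - 1*(-24267) = -12058 + 24267 = 12209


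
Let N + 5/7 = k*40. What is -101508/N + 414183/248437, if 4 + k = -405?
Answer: 10664890907/1354868925 ≈ 7.8715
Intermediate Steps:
k = -409 (k = -4 - 405 = -409)
N = -114525/7 (N = -5/7 - 409*40 = -5/7 - 16360 = -114525/7 ≈ -16361.)
-101508/N + 414183/248437 = -101508/(-114525/7) + 414183/248437 = -101508*(-7/114525) + 414183*(1/248437) = 236852/38175 + 59169/35491 = 10664890907/1354868925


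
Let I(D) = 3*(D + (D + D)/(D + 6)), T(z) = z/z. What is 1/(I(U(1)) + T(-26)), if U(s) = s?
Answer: 7/34 ≈ 0.20588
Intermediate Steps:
T(z) = 1
I(D) = 3*D + 6*D/(6 + D) (I(D) = 3*(D + (2*D)/(6 + D)) = 3*(D + 2*D/(6 + D)) = 3*D + 6*D/(6 + D))
1/(I(U(1)) + T(-26)) = 1/(3*1*(8 + 1)/(6 + 1) + 1) = 1/(3*1*9/7 + 1) = 1/(3*1*(⅐)*9 + 1) = 1/(27/7 + 1) = 1/(34/7) = 7/34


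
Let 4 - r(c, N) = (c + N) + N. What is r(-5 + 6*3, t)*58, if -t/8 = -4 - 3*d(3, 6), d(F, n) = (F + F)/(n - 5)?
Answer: -20938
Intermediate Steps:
d(F, n) = 2*F/(-5 + n) (d(F, n) = (2*F)/(-5 + n) = 2*F/(-5 + n))
t = 176 (t = -8*(-4 - 6*3/(-5 + 6)) = -8*(-4 - 6*3/1) = -8*(-4 - 6*3) = -8*(-4 - 3*6) = -8*(-4 - 18) = -8*(-22) = 176)
r(c, N) = 4 - c - 2*N (r(c, N) = 4 - ((c + N) + N) = 4 - ((N + c) + N) = 4 - (c + 2*N) = 4 + (-c - 2*N) = 4 - c - 2*N)
r(-5 + 6*3, t)*58 = (4 - (-5 + 6*3) - 2*176)*58 = (4 - (-5 + 18) - 352)*58 = (4 - 1*13 - 352)*58 = (4 - 13 - 352)*58 = -361*58 = -20938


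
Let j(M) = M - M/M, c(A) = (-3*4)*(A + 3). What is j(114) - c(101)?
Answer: 1361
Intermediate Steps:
c(A) = -36 - 12*A (c(A) = -12*(3 + A) = -36 - 12*A)
j(M) = -1 + M (j(M) = M - 1*1 = M - 1 = -1 + M)
j(114) - c(101) = (-1 + 114) - (-36 - 12*101) = 113 - (-36 - 1212) = 113 - 1*(-1248) = 113 + 1248 = 1361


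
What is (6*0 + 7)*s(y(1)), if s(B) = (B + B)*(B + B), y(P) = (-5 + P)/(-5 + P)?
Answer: 28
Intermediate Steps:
y(P) = 1
s(B) = 4*B² (s(B) = (2*B)*(2*B) = 4*B²)
(6*0 + 7)*s(y(1)) = (6*0 + 7)*(4*1²) = (0 + 7)*(4*1) = 7*4 = 28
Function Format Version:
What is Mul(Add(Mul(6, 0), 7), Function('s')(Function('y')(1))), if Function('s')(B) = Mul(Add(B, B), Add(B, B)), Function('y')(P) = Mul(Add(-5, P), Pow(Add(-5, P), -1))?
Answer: 28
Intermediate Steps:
Function('y')(P) = 1
Function('s')(B) = Mul(4, Pow(B, 2)) (Function('s')(B) = Mul(Mul(2, B), Mul(2, B)) = Mul(4, Pow(B, 2)))
Mul(Add(Mul(6, 0), 7), Function('s')(Function('y')(1))) = Mul(Add(Mul(6, 0), 7), Mul(4, Pow(1, 2))) = Mul(Add(0, 7), Mul(4, 1)) = Mul(7, 4) = 28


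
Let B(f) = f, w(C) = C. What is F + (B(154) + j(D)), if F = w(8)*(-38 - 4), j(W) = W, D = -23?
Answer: -205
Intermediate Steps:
F = -336 (F = 8*(-38 - 4) = 8*(-42) = -336)
F + (B(154) + j(D)) = -336 + (154 - 23) = -336 + 131 = -205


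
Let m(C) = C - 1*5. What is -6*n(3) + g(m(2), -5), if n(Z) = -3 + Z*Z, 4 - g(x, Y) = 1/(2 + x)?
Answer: -31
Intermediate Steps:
m(C) = -5 + C (m(C) = C - 5 = -5 + C)
g(x, Y) = 4 - 1/(2 + x)
n(Z) = -3 + Z**2
-6*n(3) + g(m(2), -5) = -6*(-3 + 3**2) + (7 + 4*(-5 + 2))/(2 + (-5 + 2)) = -6*(-3 + 9) + (7 + 4*(-3))/(2 - 3) = -6*6 + (7 - 12)/(-1) = -36 - 1*(-5) = -36 + 5 = -31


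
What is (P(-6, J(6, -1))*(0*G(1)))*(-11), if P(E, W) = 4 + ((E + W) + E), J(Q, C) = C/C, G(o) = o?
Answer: 0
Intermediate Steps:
J(Q, C) = 1
P(E, W) = 4 + W + 2*E (P(E, W) = 4 + (W + 2*E) = 4 + W + 2*E)
(P(-6, J(6, -1))*(0*G(1)))*(-11) = ((4 + 1 + 2*(-6))*(0*1))*(-11) = ((4 + 1 - 12)*0)*(-11) = -7*0*(-11) = 0*(-11) = 0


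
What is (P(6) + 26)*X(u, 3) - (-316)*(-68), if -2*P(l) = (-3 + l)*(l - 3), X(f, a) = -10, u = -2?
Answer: -21703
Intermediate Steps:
P(l) = -(-3 + l)²/2 (P(l) = -(-3 + l)*(l - 3)/2 = -(-3 + l)*(-3 + l)/2 = -(-3 + l)²/2)
(P(6) + 26)*X(u, 3) - (-316)*(-68) = (-(-3 + 6)²/2 + 26)*(-10) - (-316)*(-68) = (-½*3² + 26)*(-10) - 1*21488 = (-½*9 + 26)*(-10) - 21488 = (-9/2 + 26)*(-10) - 21488 = (43/2)*(-10) - 21488 = -215 - 21488 = -21703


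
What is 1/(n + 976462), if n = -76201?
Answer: 1/900261 ≈ 1.1108e-6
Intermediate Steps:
1/(n + 976462) = 1/(-76201 + 976462) = 1/900261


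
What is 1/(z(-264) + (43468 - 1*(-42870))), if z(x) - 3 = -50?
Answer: 1/86291 ≈ 1.1589e-5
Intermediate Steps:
z(x) = -47 (z(x) = 3 - 50 = -47)
1/(z(-264) + (43468 - 1*(-42870))) = 1/(-47 + (43468 - 1*(-42870))) = 1/(-47 + (43468 + 42870)) = 1/(-47 + 86338) = 1/86291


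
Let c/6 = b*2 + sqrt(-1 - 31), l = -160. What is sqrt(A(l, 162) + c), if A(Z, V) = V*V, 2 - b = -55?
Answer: 2*sqrt(6732 + 6*I*sqrt(2)) ≈ 164.1 + 0.10342*I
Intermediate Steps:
b = 57 (b = 2 - 1*(-55) = 2 + 55 = 57)
A(Z, V) = V**2
c = 684 + 24*I*sqrt(2) (c = 6*(57*2 + sqrt(-1 - 31)) = 6*(114 + sqrt(-32)) = 6*(114 + 4*I*sqrt(2)) = 684 + 24*I*sqrt(2) ≈ 684.0 + 33.941*I)
sqrt(A(l, 162) + c) = sqrt(162**2 + (684 + 24*I*sqrt(2))) = sqrt(26244 + (684 + 24*I*sqrt(2))) = sqrt(26928 + 24*I*sqrt(2))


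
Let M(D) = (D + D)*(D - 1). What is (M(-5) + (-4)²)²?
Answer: 5776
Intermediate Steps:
M(D) = 2*D*(-1 + D) (M(D) = (2*D)*(-1 + D) = 2*D*(-1 + D))
(M(-5) + (-4)²)² = (2*(-5)*(-1 - 5) + (-4)²)² = (2*(-5)*(-6) + 16)² = (60 + 16)² = 76² = 5776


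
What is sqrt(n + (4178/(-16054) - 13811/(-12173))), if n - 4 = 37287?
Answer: sqrt(7266410049058778319)/13958953 ≈ 193.11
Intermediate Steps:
n = 37291 (n = 4 + 37287 = 37291)
sqrt(n + (4178/(-16054) - 13811/(-12173))) = sqrt(37291 + (4178/(-16054) - 13811/(-12173))) = sqrt(37291 + (4178*(-1/16054) - 13811*(-1/12173))) = sqrt(37291 + (-2089/8027 + 1973/1739)) = sqrt(37291 + 12204500/13958953) = sqrt(520555520823/13958953) = sqrt(7266410049058778319)/13958953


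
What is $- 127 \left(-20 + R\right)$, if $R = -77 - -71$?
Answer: $3302$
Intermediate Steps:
$R = -6$ ($R = -77 + 71 = -6$)
$- 127 \left(-20 + R\right) = - 127 \left(-20 - 6\right) = \left(-127\right) \left(-26\right) = 3302$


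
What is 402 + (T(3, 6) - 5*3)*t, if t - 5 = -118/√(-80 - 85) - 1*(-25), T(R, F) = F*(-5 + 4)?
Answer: -228 - 826*I*√165/55 ≈ -228.0 - 192.91*I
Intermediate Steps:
T(R, F) = -F (T(R, F) = F*(-1) = -F)
t = 30 + 118*I*√165/165 (t = 5 + (-118/√(-80 - 85) - 1*(-25)) = 5 + (-118*(-I*√165/165) + 25) = 5 + (-(-118)*I*√165/165 + 25) = 5 + (118*I*√165/165 + 25) = 5 + (25 + 118*I*√165/165) = 30 + 118*I*√165/165 ≈ 30.0 + 9.1863*I)
402 + (T(3, 6) - 5*3)*t = 402 + (-1*6 - 5*3)*(30 + 118*I*√165/165) = 402 + (-6 - 15)*(30 + 118*I*√165/165) = 402 - 21*(30 + 118*I*√165/165) = 402 + (-630 - 826*I*√165/55) = -228 - 826*I*√165/55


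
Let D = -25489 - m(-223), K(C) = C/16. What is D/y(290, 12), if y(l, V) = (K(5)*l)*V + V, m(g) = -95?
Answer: -50788/2199 ≈ -23.096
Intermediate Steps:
K(C) = C/16 (K(C) = C*(1/16) = C/16)
y(l, V) = V + 5*V*l/16 (y(l, V) = (((1/16)*5)*l)*V + V = (5*l/16)*V + V = 5*V*l/16 + V = V + 5*V*l/16)
D = -25394 (D = -25489 - 1*(-95) = -25489 + 95 = -25394)
D/y(290, 12) = -25394*4/(3*(16 + 5*290)) = -25394*4/(3*(16 + 1450)) = -25394/((1/16)*12*1466) = -25394/2199/2 = -25394*2/2199 = -50788/2199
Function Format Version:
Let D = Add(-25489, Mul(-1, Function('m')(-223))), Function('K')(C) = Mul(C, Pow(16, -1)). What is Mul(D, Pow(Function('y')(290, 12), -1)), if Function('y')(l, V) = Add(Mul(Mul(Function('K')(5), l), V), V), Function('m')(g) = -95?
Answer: Rational(-50788, 2199) ≈ -23.096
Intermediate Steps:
Function('K')(C) = Mul(Rational(1, 16), C) (Function('K')(C) = Mul(C, Rational(1, 16)) = Mul(Rational(1, 16), C))
Function('y')(l, V) = Add(V, Mul(Rational(5, 16), V, l)) (Function('y')(l, V) = Add(Mul(Mul(Mul(Rational(1, 16), 5), l), V), V) = Add(Mul(Mul(Rational(5, 16), l), V), V) = Add(Mul(Rational(5, 16), V, l), V) = Add(V, Mul(Rational(5, 16), V, l)))
D = -25394 (D = Add(-25489, Mul(-1, -95)) = Add(-25489, 95) = -25394)
Mul(D, Pow(Function('y')(290, 12), -1)) = Mul(-25394, Pow(Mul(Rational(1, 16), 12, Add(16, Mul(5, 290))), -1)) = Mul(-25394, Pow(Mul(Rational(1, 16), 12, Add(16, 1450)), -1)) = Mul(-25394, Pow(Mul(Rational(1, 16), 12, 1466), -1)) = Mul(-25394, Pow(Rational(2199, 2), -1)) = Mul(-25394, Rational(2, 2199)) = Rational(-50788, 2199)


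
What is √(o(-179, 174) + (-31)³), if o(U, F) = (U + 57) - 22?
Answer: I*√29935 ≈ 173.02*I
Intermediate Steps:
o(U, F) = 35 + U (o(U, F) = (57 + U) - 22 = 35 + U)
√(o(-179, 174) + (-31)³) = √((35 - 179) + (-31)³) = √(-144 - 29791) = √(-29935) = I*√29935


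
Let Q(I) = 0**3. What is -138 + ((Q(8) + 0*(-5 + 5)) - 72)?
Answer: -210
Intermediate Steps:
Q(I) = 0
-138 + ((Q(8) + 0*(-5 + 5)) - 72) = -138 + ((0 + 0*(-5 + 5)) - 72) = -138 + ((0 + 0*0) - 72) = -138 + ((0 + 0) - 72) = -138 + (0 - 72) = -138 - 72 = -210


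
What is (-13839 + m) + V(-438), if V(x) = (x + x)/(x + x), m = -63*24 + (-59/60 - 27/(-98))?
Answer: -45131081/2940 ≈ -15351.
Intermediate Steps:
m = -4447361/2940 (m = -1512 + (-59*1/60 - 27*(-1/98)) = -1512 + (-59/60 + 27/98) = -1512 - 2081/2940 = -4447361/2940 ≈ -1512.7)
V(x) = 1 (V(x) = (2*x)/((2*x)) = (2*x)*(1/(2*x)) = 1)
(-13839 + m) + V(-438) = (-13839 - 4447361/2940) + 1 = -45134021/2940 + 1 = -45131081/2940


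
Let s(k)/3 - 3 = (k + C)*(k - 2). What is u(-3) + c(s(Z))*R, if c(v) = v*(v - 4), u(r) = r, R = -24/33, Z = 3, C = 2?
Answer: -3873/11 ≈ -352.09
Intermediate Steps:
R = -8/11 (R = -24*1/33 = -8/11 ≈ -0.72727)
s(k) = 9 + 3*(-2 + k)*(2 + k) (s(k) = 9 + 3*((k + 2)*(k - 2)) = 9 + 3*((2 + k)*(-2 + k)) = 9 + 3*((-2 + k)*(2 + k)) = 9 + 3*(-2 + k)*(2 + k))
c(v) = v*(-4 + v)
u(-3) + c(s(Z))*R = -3 + ((-3 + 3*3²)*(-4 + (-3 + 3*3²)))*(-8/11) = -3 + ((-3 + 3*9)*(-4 + (-3 + 3*9)))*(-8/11) = -3 + ((-3 + 27)*(-4 + (-3 + 27)))*(-8/11) = -3 + (24*(-4 + 24))*(-8/11) = -3 + (24*20)*(-8/11) = -3 + 480*(-8/11) = -3 - 3840/11 = -3873/11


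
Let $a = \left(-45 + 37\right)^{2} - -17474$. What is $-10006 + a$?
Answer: $7532$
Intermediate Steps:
$a = 17538$ ($a = \left(-8\right)^{2} + 17474 = 64 + 17474 = 17538$)
$-10006 + a = -10006 + 17538 = 7532$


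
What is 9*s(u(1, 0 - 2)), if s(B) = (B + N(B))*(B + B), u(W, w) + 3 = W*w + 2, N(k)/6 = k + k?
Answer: 2106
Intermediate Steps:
N(k) = 12*k (N(k) = 6*(k + k) = 6*(2*k) = 12*k)
u(W, w) = -1 + W*w (u(W, w) = -3 + (W*w + 2) = -3 + (2 + W*w) = -1 + W*w)
s(B) = 26*B² (s(B) = (B + 12*B)*(B + B) = (13*B)*(2*B) = 26*B²)
9*s(u(1, 0 - 2)) = 9*(26*(-1 + 1*(0 - 2))²) = 9*(26*(-1 + 1*(-2))²) = 9*(26*(-1 - 2)²) = 9*(26*(-3)²) = 9*(26*9) = 9*234 = 2106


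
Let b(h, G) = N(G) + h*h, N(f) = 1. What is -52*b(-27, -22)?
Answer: -37960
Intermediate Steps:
b(h, G) = 1 + h**2 (b(h, G) = 1 + h*h = 1 + h**2)
-52*b(-27, -22) = -52*(1 + (-27)**2) = -52*(1 + 729) = -52*730 = -37960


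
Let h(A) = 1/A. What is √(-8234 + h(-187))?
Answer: 13*I*√1703757/187 ≈ 90.741*I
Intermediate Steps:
√(-8234 + h(-187)) = √(-8234 + 1/(-187)) = √(-8234 - 1/187) = √(-1539759/187) = 13*I*√1703757/187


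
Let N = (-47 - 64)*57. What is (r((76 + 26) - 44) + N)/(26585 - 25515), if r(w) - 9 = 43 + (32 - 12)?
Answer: -1251/214 ≈ -5.8458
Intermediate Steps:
N = -6327 (N = -111*57 = -6327)
r(w) = 72 (r(w) = 9 + (43 + (32 - 12)) = 9 + (43 + 20) = 9 + 63 = 72)
(r((76 + 26) - 44) + N)/(26585 - 25515) = (72 - 6327)/(26585 - 25515) = -6255/1070 = -6255*1/1070 = -1251/214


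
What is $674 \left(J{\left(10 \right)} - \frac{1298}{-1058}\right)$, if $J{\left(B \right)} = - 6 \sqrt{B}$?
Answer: $\frac{437426}{529} - 4044 \sqrt{10} \approx -11961.0$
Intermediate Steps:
$674 \left(J{\left(10 \right)} - \frac{1298}{-1058}\right) = 674 \left(- 6 \sqrt{10} - \frac{1298}{-1058}\right) = 674 \left(- 6 \sqrt{10} - - \frac{649}{529}\right) = 674 \left(- 6 \sqrt{10} + \frac{649}{529}\right) = 674 \left(\frac{649}{529} - 6 \sqrt{10}\right) = \frac{437426}{529} - 4044 \sqrt{10}$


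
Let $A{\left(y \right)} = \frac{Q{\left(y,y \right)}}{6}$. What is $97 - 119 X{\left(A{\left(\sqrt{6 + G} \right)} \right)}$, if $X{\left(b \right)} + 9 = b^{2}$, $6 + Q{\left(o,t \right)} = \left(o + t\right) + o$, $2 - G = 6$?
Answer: $\frac{1979}{2} + 119 \sqrt{2} \approx 1157.8$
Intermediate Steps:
$G = -4$ ($G = 2 - 6 = -4$)
$Q{\left(o,t \right)} = -6 + t + 2 o$ ($Q{\left(o,t \right)} = -6 + \left(\left(o + t\right) + o\right) = -6 + \left(t + 2 o\right) = -6 + t + 2 o$)
$A{\left(y \right)} = -1 + \frac{y}{2}$ ($A{\left(y \right)} = \frac{-6 + y + 2 y}{6} = \left(-6 + 3 y\right) \frac{1}{6} = -1 + \frac{y}{2}$)
$X{\left(b \right)} = -9 + b^{2}$
$97 - 119 X{\left(A{\left(\sqrt{6 + G} \right)} \right)} = 97 - 119 \left(-9 + \left(-1 + \frac{\sqrt{6 - 4}}{2}\right)^{2}\right) = 97 - 119 \left(-9 + \left(-1 + \frac{\sqrt{2}}{2}\right)^{2}\right) = 97 + \left(1071 - 119 \left(-1 + \frac{\sqrt{2}}{2}\right)^{2}\right) = 1168 - 119 \left(-1 + \frac{\sqrt{2}}{2}\right)^{2}$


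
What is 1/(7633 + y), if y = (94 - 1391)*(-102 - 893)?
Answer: 1/1298148 ≈ 7.7033e-7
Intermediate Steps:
y = 1290515 (y = -1297*(-995) = 1290515)
1/(7633 + y) = 1/(7633 + 1290515) = 1/1298148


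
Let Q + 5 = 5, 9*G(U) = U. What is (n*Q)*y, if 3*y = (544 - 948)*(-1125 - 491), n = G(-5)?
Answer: 0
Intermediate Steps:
G(U) = U/9
n = -5/9 (n = (1/9)*(-5) = -5/9 ≈ -0.55556)
Q = 0 (Q = -5 + 5 = 0)
y = 652864/3 (y = ((544 - 948)*(-1125 - 491))/3 = (-404*(-1616))/3 = (1/3)*652864 = 652864/3 ≈ 2.1762e+5)
(n*Q)*y = -5/9*0*(652864/3) = 0*(652864/3) = 0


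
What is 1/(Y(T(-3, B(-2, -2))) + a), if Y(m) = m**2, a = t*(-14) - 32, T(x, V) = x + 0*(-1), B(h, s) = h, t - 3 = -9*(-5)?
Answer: -1/695 ≈ -0.0014388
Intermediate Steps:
t = 48 (t = 3 - 9*(-5) = 3 + 45 = 48)
T(x, V) = x (T(x, V) = x + 0 = x)
a = -704 (a = 48*(-14) - 32 = -672 - 32 = -704)
1/(Y(T(-3, B(-2, -2))) + a) = 1/((-3)**2 - 704) = 1/(9 - 704) = 1/(-695) = -1/695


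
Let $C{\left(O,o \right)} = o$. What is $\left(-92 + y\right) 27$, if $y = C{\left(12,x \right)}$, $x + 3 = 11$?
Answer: $-2268$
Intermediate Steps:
$x = 8$ ($x = -3 + 11 = 8$)
$y = 8$
$\left(-92 + y\right) 27 = \left(-92 + 8\right) 27 = \left(-84\right) 27 = -2268$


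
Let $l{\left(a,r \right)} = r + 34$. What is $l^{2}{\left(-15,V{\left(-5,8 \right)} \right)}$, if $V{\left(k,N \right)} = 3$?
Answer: $1369$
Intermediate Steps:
$l{\left(a,r \right)} = 34 + r$
$l^{2}{\left(-15,V{\left(-5,8 \right)} \right)} = \left(34 + 3\right)^{2} = 37^{2} = 1369$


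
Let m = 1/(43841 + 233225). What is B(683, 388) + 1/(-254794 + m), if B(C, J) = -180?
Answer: -12707056069606/70594754403 ≈ -180.00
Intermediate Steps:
m = 1/277066 ≈ 3.6092e-6
B(683, 388) + 1/(-254794 + m) = -180 + 1/(-254794 + 1/277066) = -180 + 1/(-70594754403/277066) = -180 - 277066/70594754403 = -12707056069606/70594754403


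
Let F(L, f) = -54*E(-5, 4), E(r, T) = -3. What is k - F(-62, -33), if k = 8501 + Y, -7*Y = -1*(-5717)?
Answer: 52656/7 ≈ 7522.3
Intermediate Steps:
Y = -5717/7 (Y = -(-1)*(-5717)/7 = -⅐*5717 = -5717/7 ≈ -816.71)
k = 53790/7 (k = 8501 - 5717/7 = 53790/7 ≈ 7684.3)
F(L, f) = 162 (F(L, f) = -54*(-3) = 162)
k - F(-62, -33) = 53790/7 - 1*162 = 53790/7 - 162 = 52656/7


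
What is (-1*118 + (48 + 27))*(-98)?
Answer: 4214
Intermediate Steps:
(-1*118 + (48 + 27))*(-98) = (-118 + 75)*(-98) = -43*(-98) = 4214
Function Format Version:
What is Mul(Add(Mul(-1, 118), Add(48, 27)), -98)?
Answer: 4214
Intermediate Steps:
Mul(Add(Mul(-1, 118), Add(48, 27)), -98) = Mul(Add(-118, 75), -98) = Mul(-43, -98) = 4214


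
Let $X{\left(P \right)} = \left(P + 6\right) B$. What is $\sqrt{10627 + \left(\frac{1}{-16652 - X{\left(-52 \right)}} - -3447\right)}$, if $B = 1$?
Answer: $\frac{\sqrt{10750790778}}{874} \approx 118.63$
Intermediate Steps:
$X{\left(P \right)} = 6 + P$ ($X{\left(P \right)} = \left(P + 6\right) 1 = \left(6 + P\right) 1 = 6 + P$)
$\sqrt{10627 + \left(\frac{1}{-16652 - X{\left(-52 \right)}} - -3447\right)} = \sqrt{10627 + \left(\frac{1}{-16652 - \left(6 - 52\right)} - -3447\right)} = \sqrt{10627 + \left(\frac{1}{-16652 - -46} + 3447\right)} = \sqrt{10627 + \left(\frac{1}{-16652 + 46} + 3447\right)} = \sqrt{10627 + \left(\frac{1}{-16606} + 3447\right)} = \sqrt{10627 + \left(- \frac{1}{16606} + 3447\right)} = \sqrt{10627 + \frac{57240881}{16606}} = \sqrt{\frac{233712843}{16606}} = \frac{\sqrt{10750790778}}{874}$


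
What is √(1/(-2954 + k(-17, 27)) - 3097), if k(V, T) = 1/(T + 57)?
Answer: I*√190685340406165/248135 ≈ 55.651*I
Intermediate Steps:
k(V, T) = 1/(57 + T)
√(1/(-2954 + k(-17, 27)) - 3097) = √(1/(-2954 + 1/(57 + 27)) - 3097) = √(1/(-2954 + 1/84) - 3097) = √(1/(-248135/84) - 3097) = √(-84/248135 - 3097) = √(-768474179/248135) = I*√190685340406165/248135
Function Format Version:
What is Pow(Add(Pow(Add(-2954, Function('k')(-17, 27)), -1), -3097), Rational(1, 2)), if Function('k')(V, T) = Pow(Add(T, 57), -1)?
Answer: Mul(Rational(1, 248135), I, Pow(190685340406165, Rational(1, 2))) ≈ Mul(55.651, I)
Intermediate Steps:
Function('k')(V, T) = Pow(Add(57, T), -1)
Pow(Add(Pow(Add(-2954, Function('k')(-17, 27)), -1), -3097), Rational(1, 2)) = Pow(Add(Pow(Add(-2954, Pow(Add(57, 27), -1)), -1), -3097), Rational(1, 2)) = Pow(Add(Pow(Add(-2954, Pow(84, -1)), -1), -3097), Rational(1, 2)) = Pow(Add(Pow(Add(-2954, Rational(1, 84)), -1), -3097), Rational(1, 2)) = Pow(Add(Pow(Rational(-248135, 84), -1), -3097), Rational(1, 2)) = Pow(Add(Rational(-84, 248135), -3097), Rational(1, 2)) = Pow(Rational(-768474179, 248135), Rational(1, 2)) = Mul(Rational(1, 248135), I, Pow(190685340406165, Rational(1, 2)))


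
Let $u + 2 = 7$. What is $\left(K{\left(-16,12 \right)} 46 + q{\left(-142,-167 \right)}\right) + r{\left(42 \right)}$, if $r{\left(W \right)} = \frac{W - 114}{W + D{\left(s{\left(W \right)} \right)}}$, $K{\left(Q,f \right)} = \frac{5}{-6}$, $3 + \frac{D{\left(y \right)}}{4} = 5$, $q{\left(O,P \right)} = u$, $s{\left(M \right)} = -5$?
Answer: $- \frac{2608}{75} \approx -34.773$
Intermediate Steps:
$u = 5$ ($u = -2 + 7 = 5$)
$q{\left(O,P \right)} = 5$
$D{\left(y \right)} = 8$ ($D{\left(y \right)} = -12 + 4 \cdot 5 = -12 + 20 = 8$)
$K{\left(Q,f \right)} = - \frac{5}{6}$ ($K{\left(Q,f \right)} = 5 \left(- \frac{1}{6}\right) = - \frac{5}{6}$)
$r{\left(W \right)} = \frac{-114 + W}{8 + W}$ ($r{\left(W \right)} = \frac{W - 114}{W + 8} = \frac{-114 + W}{8 + W}$)
$\left(K{\left(-16,12 \right)} 46 + q{\left(-142,-167 \right)}\right) + r{\left(42 \right)} = \left(\left(- \frac{5}{6}\right) 46 + 5\right) + \frac{-114 + 42}{8 + 42} = \left(- \frac{115}{3} + 5\right) + \frac{1}{50} \left(-72\right) = - \frac{100}{3} + \frac{1}{50} \left(-72\right) = - \frac{100}{3} - \frac{36}{25} = - \frac{2608}{75}$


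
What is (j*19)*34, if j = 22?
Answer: 14212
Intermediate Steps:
(j*19)*34 = (22*19)*34 = 418*34 = 14212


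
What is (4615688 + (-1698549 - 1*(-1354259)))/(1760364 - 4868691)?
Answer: -4271398/3108327 ≈ -1.3742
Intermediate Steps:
(4615688 + (-1698549 - 1*(-1354259)))/(1760364 - 4868691) = (4615688 + (-1698549 + 1354259))/(-3108327) = (4615688 - 344290)*(-1/3108327) = 4271398*(-1/3108327) = -4271398/3108327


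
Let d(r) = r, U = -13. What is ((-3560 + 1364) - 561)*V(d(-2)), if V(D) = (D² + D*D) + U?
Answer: 13785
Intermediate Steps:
V(D) = -13 + 2*D² (V(D) = (D² + D*D) - 13 = (D² + D²) - 13 = 2*D² - 13 = -13 + 2*D²)
((-3560 + 1364) - 561)*V(d(-2)) = ((-3560 + 1364) - 561)*(-13 + 2*(-2)²) = (-2196 - 561)*(-13 + 2*4) = -2757*(-13 + 8) = -2757*(-5) = 13785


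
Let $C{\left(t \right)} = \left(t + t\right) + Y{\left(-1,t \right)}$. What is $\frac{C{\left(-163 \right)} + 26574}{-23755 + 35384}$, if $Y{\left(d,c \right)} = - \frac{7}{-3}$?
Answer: $\frac{78751}{34887} \approx 2.2573$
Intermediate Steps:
$Y{\left(d,c \right)} = \frac{7}{3}$ ($Y{\left(d,c \right)} = \left(-7\right) \left(- \frac{1}{3}\right) = \frac{7}{3}$)
$C{\left(t \right)} = \frac{7}{3} + 2 t$ ($C{\left(t \right)} = \left(t + t\right) + \frac{7}{3} = 2 t + \frac{7}{3} = \frac{7}{3} + 2 t$)
$\frac{C{\left(-163 \right)} + 26574}{-23755 + 35384} = \frac{\left(\frac{7}{3} + 2 \left(-163\right)\right) + 26574}{-23755 + 35384} = \frac{\left(\frac{7}{3} - 326\right) + 26574}{11629} = \left(- \frac{971}{3} + 26574\right) \frac{1}{11629} = \frac{78751}{3} \cdot \frac{1}{11629} = \frac{78751}{34887}$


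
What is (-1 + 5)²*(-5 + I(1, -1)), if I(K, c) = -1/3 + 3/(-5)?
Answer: -1424/15 ≈ -94.933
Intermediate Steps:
I(K, c) = -14/15 (I(K, c) = -1*⅓ + 3*(-⅕) = -⅓ - ⅗ = -14/15)
(-1 + 5)²*(-5 + I(1, -1)) = (-1 + 5)²*(-5 - 14/15) = 4²*(-89/15) = 16*(-89/15) = -1424/15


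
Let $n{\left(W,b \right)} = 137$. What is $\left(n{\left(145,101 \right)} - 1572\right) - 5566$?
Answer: $-7001$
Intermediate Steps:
$\left(n{\left(145,101 \right)} - 1572\right) - 5566 = \left(137 - 1572\right) - 5566 = -1435 - 5566 = -7001$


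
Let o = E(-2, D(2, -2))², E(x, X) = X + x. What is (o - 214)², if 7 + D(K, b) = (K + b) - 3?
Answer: 4900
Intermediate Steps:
D(K, b) = -10 + K + b (D(K, b) = -7 + ((K + b) - 3) = -7 + (-3 + K + b) = -10 + K + b)
o = 144 (o = ((-10 + 2 - 2) - 2)² = (-10 - 2)² = (-12)² = 144)
(o - 214)² = (144 - 214)² = (-70)² = 4900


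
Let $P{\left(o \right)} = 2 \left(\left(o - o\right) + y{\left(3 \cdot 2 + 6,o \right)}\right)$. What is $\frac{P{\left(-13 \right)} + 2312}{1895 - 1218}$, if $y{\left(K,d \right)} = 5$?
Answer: $\frac{2322}{677} \approx 3.4298$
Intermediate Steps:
$P{\left(o \right)} = 10$ ($P{\left(o \right)} = 2 \left(\left(o - o\right) + 5\right) = 2 \left(0 + 5\right) = 2 \cdot 5 = 10$)
$\frac{P{\left(-13 \right)} + 2312}{1895 - 1218} = \frac{10 + 2312}{1895 - 1218} = \frac{2322}{677}$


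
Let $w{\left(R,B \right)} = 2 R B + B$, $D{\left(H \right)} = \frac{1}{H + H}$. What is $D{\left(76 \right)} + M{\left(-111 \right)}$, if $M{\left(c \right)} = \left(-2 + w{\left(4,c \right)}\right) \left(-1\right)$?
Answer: $\frac{152153}{152} \approx 1001.0$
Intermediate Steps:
$D{\left(H \right)} = \frac{1}{2 H}$
$w{\left(R,B \right)} = B + 2 B R$ ($w{\left(R,B \right)} = 2 B R + B = B + 2 B R$)
$M{\left(c \right)} = 2 - 9 c$ ($M{\left(c \right)} = \left(-2 + c \left(1 + 2 \cdot 4\right)\right) \left(-1\right) = \left(-2 + c \left(1 + 8\right)\right) \left(-1\right) = \left(-2 + c 9\right) \left(-1\right) = \left(-2 + 9 c\right) \left(-1\right) = 2 - 9 c$)
$D{\left(76 \right)} + M{\left(-111 \right)} = \frac{1}{2 \cdot 76} + \left(2 - -999\right) = \frac{1}{2} \cdot \frac{1}{76} + \left(2 + 999\right) = \frac{1}{152} + 1001 = \frac{152153}{152}$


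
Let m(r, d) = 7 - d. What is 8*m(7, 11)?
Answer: -32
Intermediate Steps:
8*m(7, 11) = 8*(7 - 1*11) = 8*(7 - 11) = 8*(-4) = -32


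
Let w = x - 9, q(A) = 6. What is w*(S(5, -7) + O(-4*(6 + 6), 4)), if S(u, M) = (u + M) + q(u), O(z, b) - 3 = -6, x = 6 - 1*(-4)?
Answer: 1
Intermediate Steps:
x = 10 (x = 6 + 4 = 10)
O(z, b) = -3 (O(z, b) = 3 - 6 = -3)
S(u, M) = 6 + M + u (S(u, M) = (u + M) + 6 = (M + u) + 6 = 6 + M + u)
w = 1 (w = 10 - 9 = 1)
w*(S(5, -7) + O(-4*(6 + 6), 4)) = 1*((6 - 7 + 5) - 3) = 1*(4 - 3) = 1*1 = 1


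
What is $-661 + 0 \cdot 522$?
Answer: $-661$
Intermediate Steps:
$-661 + 0 \cdot 522 = -661 + 0 = -661$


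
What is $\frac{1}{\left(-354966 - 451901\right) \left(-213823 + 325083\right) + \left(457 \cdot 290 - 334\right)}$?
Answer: $- \frac{1}{89771890224} \approx -1.1139 \cdot 10^{-11}$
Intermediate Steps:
$\frac{1}{\left(-354966 - 451901\right) \left(-213823 + 325083\right) + \left(457 \cdot 290 - 334\right)} = \frac{1}{\left(-806867\right) 111260 + \left(132530 - 334\right)} = \frac{1}{-89772022420 + 132196} = \frac{1}{-89771890224} = - \frac{1}{89771890224}$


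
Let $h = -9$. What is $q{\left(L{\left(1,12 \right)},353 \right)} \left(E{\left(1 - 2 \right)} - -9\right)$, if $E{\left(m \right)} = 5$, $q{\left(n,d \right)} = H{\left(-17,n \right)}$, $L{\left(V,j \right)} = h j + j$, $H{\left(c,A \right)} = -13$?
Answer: $-182$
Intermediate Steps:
$L{\left(V,j \right)} = - 8 j$ ($L{\left(V,j \right)} = - 9 j + j = - 8 j$)
$q{\left(n,d \right)} = -13$
$q{\left(L{\left(1,12 \right)},353 \right)} \left(E{\left(1 - 2 \right)} - -9\right) = - 13 \left(5 - -9\right) = - 13 \left(5 + 9\right) = \left(-13\right) 14 = -182$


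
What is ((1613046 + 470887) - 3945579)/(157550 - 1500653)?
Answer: 1861646/1343103 ≈ 1.3861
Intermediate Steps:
((1613046 + 470887) - 3945579)/(157550 - 1500653) = (2083933 - 3945579)/(-1343103) = -1861646*(-1/1343103) = 1861646/1343103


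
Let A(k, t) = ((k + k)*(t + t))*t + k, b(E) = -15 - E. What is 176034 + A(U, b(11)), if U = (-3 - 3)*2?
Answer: 143574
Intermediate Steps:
U = -12 (U = -6*2 = -12)
A(k, t) = k + 4*k*t² (A(k, t) = ((2*k)*(2*t))*t + k = (4*k*t)*t + k = 4*k*t² + k = k + 4*k*t²)
176034 + A(U, b(11)) = 176034 - 12*(1 + 4*(-15 - 1*11)²) = 176034 - 12*(1 + 4*(-15 - 11)²) = 176034 - 12*(1 + 4*(-26)²) = 176034 - 12*(1 + 4*676) = 176034 - 12*(1 + 2704) = 176034 - 12*2705 = 176034 - 32460 = 143574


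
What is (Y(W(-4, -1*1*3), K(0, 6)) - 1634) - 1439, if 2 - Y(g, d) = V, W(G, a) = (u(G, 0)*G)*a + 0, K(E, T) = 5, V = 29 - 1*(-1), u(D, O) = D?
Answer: -3101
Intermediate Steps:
V = 30 (V = 29 + 1 = 30)
W(G, a) = a*G² (W(G, a) = (G*G)*a + 0 = G²*a + 0 = a*G² + 0 = a*G²)
Y(g, d) = -28 (Y(g, d) = 2 - 1*30 = 2 - 30 = -28)
(Y(W(-4, -1*1*3), K(0, 6)) - 1634) - 1439 = (-28 - 1634) - 1439 = -1662 - 1439 = -3101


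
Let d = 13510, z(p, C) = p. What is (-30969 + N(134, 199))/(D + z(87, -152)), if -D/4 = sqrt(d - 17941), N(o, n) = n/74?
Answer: -66453703/1935470 - 4583014*I*sqrt(4431)/2903205 ≈ -34.335 - 105.08*I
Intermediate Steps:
N(o, n) = n/74 (N(o, n) = n*(1/74) = n/74)
D = -4*I*sqrt(4431) (D = -4*sqrt(13510 - 17941) = -4*I*sqrt(4431) ≈ -266.26*I)
(-30969 + N(134, 199))/(D + z(87, -152)) = (-30969 + (1/74)*199)/(-4*I*sqrt(4431) + 87) = (-30969 + 199/74)/(87 - 4*I*sqrt(4431)) = -2291507/(74*(87 - 4*I*sqrt(4431)))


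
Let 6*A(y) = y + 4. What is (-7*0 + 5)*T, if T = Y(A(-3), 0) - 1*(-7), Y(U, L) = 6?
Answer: 65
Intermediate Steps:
A(y) = 2/3 + y/6 (A(y) = (y + 4)/6 = (4 + y)/6 = 2/3 + y/6)
T = 13 (T = 6 - 1*(-7) = 6 + 7 = 13)
(-7*0 + 5)*T = (-7*0 + 5)*13 = (0 + 5)*13 = 5*13 = 65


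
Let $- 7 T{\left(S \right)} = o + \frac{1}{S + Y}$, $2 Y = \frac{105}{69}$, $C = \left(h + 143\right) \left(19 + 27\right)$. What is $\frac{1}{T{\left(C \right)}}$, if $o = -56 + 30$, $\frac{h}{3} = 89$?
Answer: $\frac{6073165}{22557424} \approx 0.26923$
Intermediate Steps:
$h = 267$ ($h = 3 \cdot 89 = 267$)
$C = 18860$ ($C = \left(267 + 143\right) \left(19 + 27\right) = 410 \cdot 46 = 18860$)
$Y = \frac{35}{46}$ ($Y = \frac{105 \cdot \frac{1}{69}}{2} = \frac{1}{2} \cdot \frac{35}{23} = \frac{35}{46} \approx 0.76087$)
$o = -26$
$T{\left(S \right)} = \frac{26}{7} - \frac{1}{7 \left(\frac{35}{46} + S\right)}$ ($T{\left(S \right)} = - \frac{-26 + \frac{1}{S + \frac{35}{46}}}{7} = - \frac{-26 + \frac{1}{\frac{35}{46} + S}}{7} = \frac{26}{7} - \frac{1}{7 \left(\frac{35}{46} + S\right)}$)
$\frac{1}{T{\left(C \right)}} = \frac{1}{\frac{4}{7} \frac{1}{35 + 46 \cdot 18860} \left(216 + 299 \cdot 18860\right)} = \frac{1}{\frac{4}{7} \frac{1}{35 + 867560} \left(216 + 5639140\right)} = \frac{1}{\frac{4}{7} \cdot \frac{1}{867595} \cdot 5639356} = \frac{1}{\frac{22557424}{6073165}} = \frac{6073165}{22557424}$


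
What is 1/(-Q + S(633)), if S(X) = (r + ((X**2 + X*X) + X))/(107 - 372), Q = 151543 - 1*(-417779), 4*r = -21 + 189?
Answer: -265/151672383 ≈ -1.7472e-6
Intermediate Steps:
r = 42 (r = (-21 + 189)/4 = (1/4)*168 = 42)
Q = 569322 (Q = 151543 + 417779 = 569322)
S(X) = -42/265 - 2*X**2/265 - X/265 (S(X) = (42 + ((X**2 + X*X) + X))/(107 - 372) = (42 + ((X**2 + X**2) + X))/(-265) = (42 + (2*X**2 + X))*(-1/265) = (42 + (X + 2*X**2))*(-1/265) = (42 + X + 2*X**2)*(-1/265) = -42/265 - 2*X**2/265 - X/265)
1/(-Q + S(633)) = 1/(-1*569322 + (-42/265 - 2/265*633**2 - 1/265*633)) = 1/(-569322 + (-42/265 - 2/265*400689 - 633/265)) = 1/(-569322 + (-42/265 - 801378/265 - 633/265)) = 1/(-569322 - 802053/265) = 1/(-151672383/265) = -265/151672383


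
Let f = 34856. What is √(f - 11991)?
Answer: √22865 ≈ 151.21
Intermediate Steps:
√(f - 11991) = √(34856 - 11991) = √22865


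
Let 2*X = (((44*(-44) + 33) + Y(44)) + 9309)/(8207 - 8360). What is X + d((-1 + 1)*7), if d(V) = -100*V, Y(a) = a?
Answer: -3725/153 ≈ -24.346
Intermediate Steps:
X = -3725/153 (X = ((((44*(-44) + 33) + 44) + 9309)/(8207 - 8360))/2 = ((((-1936 + 33) + 44) + 9309)/(-153))/2 = (((-1903 + 44) + 9309)*(-1/153))/2 = ((-1859 + 9309)*(-1/153))/2 = (7450*(-1/153))/2 = (½)*(-7450/153) = -3725/153 ≈ -24.346)
X + d((-1 + 1)*7) = -3725/153 - 100*(-1 + 1)*7 = -3725/153 - 0*7 = -3725/153 - 100*0 = -3725/153 + 0 = -3725/153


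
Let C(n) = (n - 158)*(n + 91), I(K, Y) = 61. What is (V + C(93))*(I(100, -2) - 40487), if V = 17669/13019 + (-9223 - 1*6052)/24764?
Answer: 1900857832924217/3931738 ≈ 4.8347e+8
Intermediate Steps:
C(n) = (-158 + n)*(91 + n)
V = 238689891/322402516 (V = 17669*(1/13019) + (-9223 - 6052)*(1/24764) = 17669/13019 - 15275*1/24764 = 17669/13019 - 15275/24764 = 238689891/322402516 ≈ 0.74035)
(V + C(93))*(I(100, -2) - 40487) = (238689891/322402516 + (-14378 + 93² - 67*93))*(61 - 40487) = (238689891/322402516 + (-14378 + 8649 - 6231))*(-40426) = (238689891/322402516 - 11960)*(-40426) = -3855695401469/322402516*(-40426) = 1900857832924217/3931738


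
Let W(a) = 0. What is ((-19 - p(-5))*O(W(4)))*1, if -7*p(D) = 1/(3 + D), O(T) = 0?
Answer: 0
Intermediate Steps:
p(D) = -1/(7*(3 + D))
((-19 - p(-5))*O(W(4)))*1 = ((-19 - (-1)/(21 + 7*(-5)))*0)*1 = ((-19 - (-1)/(21 - 35))*0)*1 = ((-19 - (-1)/(-14))*0)*1 = ((-19 - (-1)*(-1)/14)*0)*1 = ((-19 - 1*1/14)*0)*1 = ((-19 - 1/14)*0)*1 = -267/14*0*1 = 0*1 = 0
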